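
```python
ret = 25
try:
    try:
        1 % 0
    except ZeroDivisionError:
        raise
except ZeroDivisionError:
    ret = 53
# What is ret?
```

Step-by-step execution trace:
1. Inner try: `1 % 0` raises ZeroDivisionError.
2. Inner `except ZeroDivisionError` matches; bare `raise` re-raises the same ZeroDivisionError.
3. Outer `except ZeroDivisionError` matches → ret = 53.
Result: 53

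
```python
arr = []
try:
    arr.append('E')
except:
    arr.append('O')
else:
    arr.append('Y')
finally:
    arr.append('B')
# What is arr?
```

Step-by-step execution trace:
1. try: `arr.append('E')` → arr = ['E']. No exception raised.
2. `except` is skipped.
3. `else` runs: `arr.append('Y')` → arr = ['E', 'Y'].
4. `finally` always runs: `arr.append('B')` → arr = ['E', 'Y', 'B'].
Result: ['E', 'Y', 'B']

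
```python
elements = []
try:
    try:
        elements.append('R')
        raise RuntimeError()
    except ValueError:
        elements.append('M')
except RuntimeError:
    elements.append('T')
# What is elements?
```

Step-by-step execution trace:
1. Inner try: `elements.append('R')` → elements = ['R'].
2. `raise RuntimeError()` raises RuntimeError.
3. Inner `except ValueError` does not match RuntimeError; exception propagates to outer try.
4. Outer `except RuntimeError` matches → `elements.append('T')` → elements = ['R', 'T'].
Result: ['R', 'T']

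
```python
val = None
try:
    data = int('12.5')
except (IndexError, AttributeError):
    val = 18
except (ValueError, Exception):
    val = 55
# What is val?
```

Step-by-step execution trace:
1. `data = int('12.5')` raises ValueError.
2. `except (IndexError, AttributeError)` does not match ValueError; skipped.
3. `except (ValueError, Exception)` matches (ValueError is in the tuple) → val = 55.
Result: 55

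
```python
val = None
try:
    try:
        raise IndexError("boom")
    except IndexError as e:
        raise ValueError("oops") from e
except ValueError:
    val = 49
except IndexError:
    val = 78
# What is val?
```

Step-by-step execution trace:
1. Inner try raises IndexError; inner `except IndexError as e` catches it.
2. `raise ValueError(...) from e` raises ValueError (IndexError is attached as __cause__, but only ValueError is active).
3. Outer `except ValueError` matches → val = 49.
4. `except IndexError` is not reached.
Result: 49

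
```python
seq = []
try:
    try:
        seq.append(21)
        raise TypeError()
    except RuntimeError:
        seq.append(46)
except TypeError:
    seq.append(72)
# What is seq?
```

Step-by-step execution trace:
1. Inner try: `seq.append(21)` → seq = [21].
2. `raise TypeError()` raises TypeError.
3. Inner `except RuntimeError` does not match TypeError; exception propagates to outer try.
4. Outer `except TypeError` matches → `seq.append(72)` → seq = [21, 72].
Result: [21, 72]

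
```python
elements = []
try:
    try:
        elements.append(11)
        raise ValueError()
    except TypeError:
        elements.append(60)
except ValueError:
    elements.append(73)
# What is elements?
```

Step-by-step execution trace:
1. Inner try: `elements.append(11)` → elements = [11].
2. `raise ValueError()` raises ValueError.
3. Inner `except TypeError` does not match ValueError; exception propagates to outer try.
4. Outer `except ValueError` matches → `elements.append(73)` → elements = [11, 73].
Result: [11, 73]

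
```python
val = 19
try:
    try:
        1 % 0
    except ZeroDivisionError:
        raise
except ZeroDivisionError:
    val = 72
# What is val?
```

Step-by-step execution trace:
1. Inner try: `1 % 0` raises ZeroDivisionError.
2. Inner `except ZeroDivisionError` matches; bare `raise` re-raises the same ZeroDivisionError.
3. Outer `except ZeroDivisionError` matches → val = 72.
Result: 72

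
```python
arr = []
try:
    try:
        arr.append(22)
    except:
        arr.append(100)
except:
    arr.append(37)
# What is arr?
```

Step-by-step execution trace:
1. Inner try: `arr.append(22)` → arr = [22]. No exception raised.
2. Inner `except` is skipped.
3. Inner try completes normally; outer `except` is skipped.
Result: [22]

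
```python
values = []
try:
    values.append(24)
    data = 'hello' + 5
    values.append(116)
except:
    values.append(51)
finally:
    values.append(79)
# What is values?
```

Step-by-step execution trace:
1. try: `values.append(24)` → values = [24].
2. `data = 'hello' + 5` raises TypeError; `values.append(116)` is not reached.
3. bare `except` matches → `values.append(51)` → values = [24, 51].
4. finally always runs: `values.append(79)` → values = [24, 51, 79].
Result: [24, 51, 79]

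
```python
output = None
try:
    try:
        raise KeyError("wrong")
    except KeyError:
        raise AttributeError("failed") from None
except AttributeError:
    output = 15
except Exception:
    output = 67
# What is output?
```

Step-by-step execution trace:
1. Inner try raises KeyError; inner `except KeyError` catches it.
2. `raise AttributeError(...) from None` raises AttributeError (from None suppresses __context__, but the active exception is still AttributeError).
3. Outer `except AttributeError` matches → output = 15.
4. `except Exception` is not reached.
Result: 15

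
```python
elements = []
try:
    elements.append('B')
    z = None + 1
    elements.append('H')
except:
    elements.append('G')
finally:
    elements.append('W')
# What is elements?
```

Step-by-step execution trace:
1. try: `elements.append('B')` → elements = ['B'].
2. `z = None + 1` raises TypeError; `elements.append('H')` is not reached.
3. bare `except` matches → `elements.append('G')` → elements = ['B', 'G'].
4. finally always runs: `elements.append('W')` → elements = ['B', 'G', 'W'].
Result: ['B', 'G', 'W']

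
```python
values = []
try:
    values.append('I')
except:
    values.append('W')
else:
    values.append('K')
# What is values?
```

Step-by-step execution trace:
1. try: `values.append('I')` → values = ['I']. No exception raised.
2. `except` is skipped.
3. `else` runs (try completed without exception): `values.append('K')` → values = ['I', 'K'].
Result: ['I', 'K']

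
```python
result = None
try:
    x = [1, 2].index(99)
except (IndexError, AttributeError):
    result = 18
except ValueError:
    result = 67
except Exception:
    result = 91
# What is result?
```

Step-by-step execution trace:
1. `x = [1, 2].index(99)` raises ValueError.
2. `except (IndexError, AttributeError)` does not match ValueError; skipped.
3. `except ValueError` matches (exact type match) → result = 67.
4. `except Exception` is not reached.
Result: 67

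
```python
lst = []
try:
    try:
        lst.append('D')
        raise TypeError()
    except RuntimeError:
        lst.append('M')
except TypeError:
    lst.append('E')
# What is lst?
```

Step-by-step execution trace:
1. Inner try: `lst.append('D')` → lst = ['D'].
2. `raise TypeError()` raises TypeError.
3. Inner `except RuntimeError` does not match TypeError; exception propagates to outer try.
4. Outer `except TypeError` matches → `lst.append('E')` → lst = ['D', 'E'].
Result: ['D', 'E']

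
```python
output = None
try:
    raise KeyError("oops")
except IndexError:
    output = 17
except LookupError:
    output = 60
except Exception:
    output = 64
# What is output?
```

Step-by-step execution trace:
1. `raise KeyError(...)` raises KeyError.
2. `except IndexError` does not match (KeyError is not a subclass of IndexError); skipped.
3. `except LookupError` matches (KeyError is a subclass of LookupError) → output = 60.
4. `except Exception` is not reached.
Result: 60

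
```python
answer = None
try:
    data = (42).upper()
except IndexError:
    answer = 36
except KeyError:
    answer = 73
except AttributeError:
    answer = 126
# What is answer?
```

Step-by-step execution trace:
1. `data = (42).upper()` raises AttributeError.
2. `except IndexError` does not match AttributeError; skipped.
3. `except KeyError` does not match AttributeError; skipped.
4. `except AttributeError` matches → answer = 126.
Result: 126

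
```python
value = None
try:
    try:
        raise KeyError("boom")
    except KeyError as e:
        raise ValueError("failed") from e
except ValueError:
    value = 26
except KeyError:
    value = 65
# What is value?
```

Step-by-step execution trace:
1. Inner try raises KeyError; inner `except KeyError as e` catches it.
2. `raise ValueError(...) from e` raises ValueError (KeyError is attached as __cause__, but only ValueError is active).
3. Outer `except ValueError` matches → value = 26.
4. `except KeyError` is not reached.
Result: 26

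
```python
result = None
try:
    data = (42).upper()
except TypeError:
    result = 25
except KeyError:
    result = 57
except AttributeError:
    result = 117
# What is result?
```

Step-by-step execution trace:
1. `data = (42).upper()` raises AttributeError.
2. `except TypeError` does not match AttributeError; skipped.
3. `except KeyError` does not match AttributeError; skipped.
4. `except AttributeError` matches → result = 117.
Result: 117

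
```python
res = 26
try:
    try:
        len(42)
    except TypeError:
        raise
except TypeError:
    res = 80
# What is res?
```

Step-by-step execution trace:
1. Inner try: `len(42)` raises TypeError.
2. Inner `except TypeError` matches; bare `raise` re-raises the same TypeError.
3. Outer `except TypeError` matches → res = 80.
Result: 80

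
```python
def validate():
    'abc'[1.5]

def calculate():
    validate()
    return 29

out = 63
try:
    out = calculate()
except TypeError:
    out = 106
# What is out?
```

Step-by-step execution trace:
1. out starts at 63.
2. try: `calculate()` calls `validate()`.
3. `validate()` evaluates `'abc'[1.5]`, which raises TypeError; it propagates through calculate (uncaught).
4. `return 29` in calculate is not reached; the assignment to out does not complete.
5. `except TypeError` matches → out = 106.
Result: 106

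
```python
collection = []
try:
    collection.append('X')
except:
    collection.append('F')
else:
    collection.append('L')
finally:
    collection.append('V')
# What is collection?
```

Step-by-step execution trace:
1. try: `collection.append('X')` → collection = ['X']. No exception raised.
2. `except` is skipped.
3. `else` runs: `collection.append('L')` → collection = ['X', 'L'].
4. `finally` always runs: `collection.append('V')` → collection = ['X', 'L', 'V'].
Result: ['X', 'L', 'V']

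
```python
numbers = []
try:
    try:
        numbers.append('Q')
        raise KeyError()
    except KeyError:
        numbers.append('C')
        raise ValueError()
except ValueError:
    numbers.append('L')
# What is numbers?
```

Step-by-step execution trace:
1. Inner try: `numbers.append('Q')` → numbers = ['Q'].
2. `raise KeyError()` raises KeyError.
3. Inner `except KeyError` matches → `numbers.append('C')` → numbers = ['Q', 'C'].
4. `raise ValueError()` raises ValueError; propagates to outer try.
5. Outer `except ValueError` matches → `numbers.append('L')` → numbers = ['Q', 'C', 'L'].
Result: ['Q', 'C', 'L']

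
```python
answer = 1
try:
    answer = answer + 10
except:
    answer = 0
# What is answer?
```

Step-by-step execution trace:
1. answer starts at 1.
2. try: `answer = answer + 10` → answer = 11. No exception raised.
3. `except` is skipped.
Result: 11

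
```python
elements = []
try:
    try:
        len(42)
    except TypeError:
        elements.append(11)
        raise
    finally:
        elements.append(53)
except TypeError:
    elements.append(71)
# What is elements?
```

Step-by-step execution trace:
1. Inner try: `len(42)` raises TypeError.
2. Inner `except TypeError` matches → `elements.append(11)` → elements = [11].
3. bare `raise` re-raises TypeError.
4. Inner `finally` runs during unwinding: `elements.append(53)` → elements = [11, 53].
5. Outer `except TypeError` matches → `elements.append(71)` → elements = [11, 53, 71].
Result: [11, 53, 71]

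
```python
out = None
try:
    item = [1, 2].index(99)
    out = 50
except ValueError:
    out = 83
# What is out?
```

Step-by-step execution trace:
1. `item = [1, 2].index(99)` raises ValueError.
2. `out = 50` is not reached.
3. `except ValueError` matches → out = 83.
Result: 83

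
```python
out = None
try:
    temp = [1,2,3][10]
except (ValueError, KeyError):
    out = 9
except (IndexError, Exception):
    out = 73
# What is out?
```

Step-by-step execution trace:
1. `temp = [1,2,3][10]` raises IndexError.
2. `except (ValueError, KeyError)` does not match IndexError; skipped.
3. `except (IndexError, Exception)` matches (IndexError is in the tuple) → out = 73.
Result: 73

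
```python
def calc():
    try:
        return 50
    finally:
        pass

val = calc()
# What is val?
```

Step-by-step execution trace:
1. `calc()` enters try: `return 50` sets pending return value 50.
2. Before returning, `finally: pass` runs (no effect).
3. calc() returns 50 → val = 50.
Result: 50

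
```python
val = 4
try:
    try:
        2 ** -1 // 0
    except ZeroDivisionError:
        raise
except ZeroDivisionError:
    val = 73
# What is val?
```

Step-by-step execution trace:
1. Inner try: `2 ** -1 // 0` raises ZeroDivisionError.
2. Inner `except ZeroDivisionError` matches; bare `raise` re-raises the same ZeroDivisionError.
3. Outer `except ZeroDivisionError` matches → val = 73.
Result: 73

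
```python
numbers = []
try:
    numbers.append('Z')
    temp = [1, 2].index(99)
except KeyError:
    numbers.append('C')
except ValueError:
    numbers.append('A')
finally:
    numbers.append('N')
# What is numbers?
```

Step-by-step execution trace:
1. try: `numbers.append('Z')` → numbers = ['Z'].
2. `temp = [1, 2].index(99)` raises ValueError.
3. `except KeyError` does not match ValueError; skipped.
4. `except ValueError` matches → `numbers.append('A')` → numbers = ['Z', 'A'].
5. finally always runs: `numbers.append('N')` → numbers = ['Z', 'A', 'N'].
Result: ['Z', 'A', 'N']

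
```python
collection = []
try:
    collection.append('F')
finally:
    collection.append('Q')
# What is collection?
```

Step-by-step execution trace:
1. try: `collection.append('F')` → collection = ['F'].
2. The try body completes without raising.
3. finally always runs: `collection.append('Q')` → collection = ['F', 'Q'].
Result: ['F', 'Q']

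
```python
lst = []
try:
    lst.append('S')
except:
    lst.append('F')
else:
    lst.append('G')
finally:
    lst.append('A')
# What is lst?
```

Step-by-step execution trace:
1. try: `lst.append('S')` → lst = ['S']. No exception raised.
2. `except` is skipped.
3. `else` runs: `lst.append('G')` → lst = ['S', 'G'].
4. `finally` always runs: `lst.append('A')` → lst = ['S', 'G', 'A'].
Result: ['S', 'G', 'A']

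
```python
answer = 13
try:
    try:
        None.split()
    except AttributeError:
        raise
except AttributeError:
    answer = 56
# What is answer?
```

Step-by-step execution trace:
1. Inner try: `None.split()` raises AttributeError.
2. Inner `except AttributeError` matches; bare `raise` re-raises the same AttributeError.
3. Outer `except AttributeError` matches → answer = 56.
Result: 56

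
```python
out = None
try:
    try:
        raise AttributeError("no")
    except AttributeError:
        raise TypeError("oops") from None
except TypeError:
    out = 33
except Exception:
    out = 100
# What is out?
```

Step-by-step execution trace:
1. Inner try raises AttributeError; inner `except AttributeError` catches it.
2. `raise TypeError(...) from None` raises TypeError (from None suppresses __context__, but the active exception is still TypeError).
3. Outer `except TypeError` matches → out = 33.
4. `except Exception` is not reached.
Result: 33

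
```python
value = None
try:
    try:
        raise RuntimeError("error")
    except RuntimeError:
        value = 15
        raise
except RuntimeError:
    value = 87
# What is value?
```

Step-by-step execution trace:
1. Inner try: `raise RuntimeError("error")` raises RuntimeError.
2. Inner `except RuntimeError` matches → value = 15.
3. bare `raise` re-raises the same RuntimeError.
4. Outer `except RuntimeError` matches → value = 87.
Result: 87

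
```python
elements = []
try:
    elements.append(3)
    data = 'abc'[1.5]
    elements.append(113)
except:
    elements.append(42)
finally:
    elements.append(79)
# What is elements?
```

Step-by-step execution trace:
1. try: `elements.append(3)` → elements = [3].
2. `data = 'abc'[1.5]` raises TypeError; `elements.append(113)` is not reached.
3. bare `except` matches → `elements.append(42)` → elements = [3, 42].
4. finally always runs: `elements.append(79)` → elements = [3, 42, 79].
Result: [3, 42, 79]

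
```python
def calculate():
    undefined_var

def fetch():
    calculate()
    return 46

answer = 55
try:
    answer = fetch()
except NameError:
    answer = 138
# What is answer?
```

Step-by-step execution trace:
1. answer starts at 55.
2. try: `fetch()` calls `calculate()`.
3. `calculate()` evaluates `undefined_var`, which raises NameError; it propagates through fetch (uncaught).
4. `return 46` in fetch is not reached; the assignment to answer does not complete.
5. `except NameError` matches → answer = 138.
Result: 138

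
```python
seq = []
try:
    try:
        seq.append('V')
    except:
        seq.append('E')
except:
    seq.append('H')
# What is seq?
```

Step-by-step execution trace:
1. Inner try: `seq.append('V')` → seq = ['V']. No exception raised.
2. Inner `except` is skipped.
3. Inner try completes normally; outer `except` is skipped.
Result: ['V']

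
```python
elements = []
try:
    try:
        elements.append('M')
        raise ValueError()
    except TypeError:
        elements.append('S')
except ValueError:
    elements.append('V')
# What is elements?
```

Step-by-step execution trace:
1. Inner try: `elements.append('M')` → elements = ['M'].
2. `raise ValueError()` raises ValueError.
3. Inner `except TypeError` does not match ValueError; exception propagates to outer try.
4. Outer `except ValueError` matches → `elements.append('V')` → elements = ['M', 'V'].
Result: ['M', 'V']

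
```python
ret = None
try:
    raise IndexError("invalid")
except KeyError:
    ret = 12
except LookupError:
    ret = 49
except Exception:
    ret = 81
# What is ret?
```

Step-by-step execution trace:
1. `raise IndexError(...)` raises IndexError.
2. `except KeyError` does not match (IndexError is not a subclass of KeyError); skipped.
3. `except LookupError` matches (IndexError is a subclass of LookupError) → ret = 49.
4. `except Exception` is not reached.
Result: 49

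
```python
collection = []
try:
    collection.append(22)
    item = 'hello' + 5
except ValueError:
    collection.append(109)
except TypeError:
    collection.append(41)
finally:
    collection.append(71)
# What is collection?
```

Step-by-step execution trace:
1. try: `collection.append(22)` → collection = [22].
2. `item = 'hello' + 5` raises TypeError.
3. `except ValueError` does not match TypeError; skipped.
4. `except TypeError` matches → `collection.append(41)` → collection = [22, 41].
5. finally always runs: `collection.append(71)` → collection = [22, 41, 71].
Result: [22, 41, 71]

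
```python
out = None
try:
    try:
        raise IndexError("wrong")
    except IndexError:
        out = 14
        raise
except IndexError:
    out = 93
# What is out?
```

Step-by-step execution trace:
1. Inner try: `raise IndexError("wrong")` raises IndexError.
2. Inner `except IndexError` matches → out = 14.
3. bare `raise` re-raises the same IndexError.
4. Outer `except IndexError` matches → out = 93.
Result: 93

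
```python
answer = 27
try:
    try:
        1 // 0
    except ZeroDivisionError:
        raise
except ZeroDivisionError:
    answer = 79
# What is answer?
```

Step-by-step execution trace:
1. Inner try: `1 // 0` raises ZeroDivisionError.
2. Inner `except ZeroDivisionError` matches; bare `raise` re-raises the same ZeroDivisionError.
3. Outer `except ZeroDivisionError` matches → answer = 79.
Result: 79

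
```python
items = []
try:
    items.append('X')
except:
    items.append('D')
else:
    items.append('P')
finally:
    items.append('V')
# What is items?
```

Step-by-step execution trace:
1. try: `items.append('X')` → items = ['X']. No exception raised.
2. `except` is skipped.
3. `else` runs: `items.append('P')` → items = ['X', 'P'].
4. `finally` always runs: `items.append('V')` → items = ['X', 'P', 'V'].
Result: ['X', 'P', 'V']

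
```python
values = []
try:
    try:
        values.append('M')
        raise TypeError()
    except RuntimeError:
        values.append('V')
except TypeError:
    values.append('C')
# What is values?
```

Step-by-step execution trace:
1. Inner try: `values.append('M')` → values = ['M'].
2. `raise TypeError()` raises TypeError.
3. Inner `except RuntimeError` does not match TypeError; exception propagates to outer try.
4. Outer `except TypeError` matches → `values.append('C')` → values = ['M', 'C'].
Result: ['M', 'C']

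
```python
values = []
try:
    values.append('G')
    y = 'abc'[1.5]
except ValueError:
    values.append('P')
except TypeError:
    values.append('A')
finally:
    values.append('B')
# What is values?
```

Step-by-step execution trace:
1. try: `values.append('G')` → values = ['G'].
2. `y = 'abc'[1.5]` raises TypeError.
3. `except ValueError` does not match TypeError; skipped.
4. `except TypeError` matches → `values.append('A')` → values = ['G', 'A'].
5. finally always runs: `values.append('B')` → values = ['G', 'A', 'B'].
Result: ['G', 'A', 'B']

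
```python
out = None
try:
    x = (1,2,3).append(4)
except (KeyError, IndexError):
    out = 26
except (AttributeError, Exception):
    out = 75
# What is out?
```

Step-by-step execution trace:
1. `x = (1,2,3).append(4)` raises AttributeError.
2. `except (KeyError, IndexError)` does not match AttributeError; skipped.
3. `except (AttributeError, Exception)` matches (AttributeError is in the tuple) → out = 75.
Result: 75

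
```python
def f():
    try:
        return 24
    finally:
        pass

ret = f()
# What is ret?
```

Step-by-step execution trace:
1. `f()` enters try: `return 24` sets pending return value 24.
2. Before returning, `finally: pass` runs (no effect).
3. f() returns 24 → ret = 24.
Result: 24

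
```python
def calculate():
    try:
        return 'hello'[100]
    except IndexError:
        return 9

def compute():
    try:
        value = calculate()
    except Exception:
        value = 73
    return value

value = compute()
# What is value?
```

Step-by-step execution trace:
1. `compute()` calls `calculate()`.
2. In calculate: `'hello'[100]` raises IndexError; `except IndexError` catches it → returns 9.
3. In compute: `value = calculate()` → value = 9. No exception reaches compute.
4. `except Exception` is skipped; compute returns 9.
5. value = 9.
Result: 9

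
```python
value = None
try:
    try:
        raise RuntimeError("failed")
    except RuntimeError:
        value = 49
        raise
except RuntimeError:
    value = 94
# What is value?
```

Step-by-step execution trace:
1. Inner try: `raise RuntimeError("failed")` raises RuntimeError.
2. Inner `except RuntimeError` matches → value = 49.
3. bare `raise` re-raises the same RuntimeError.
4. Outer `except RuntimeError` matches → value = 94.
Result: 94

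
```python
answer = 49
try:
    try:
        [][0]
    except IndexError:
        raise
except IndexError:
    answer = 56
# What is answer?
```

Step-by-step execution trace:
1. Inner try: `[][0]` raises IndexError.
2. Inner `except IndexError` matches; bare `raise` re-raises the same IndexError.
3. Outer `except IndexError` matches → answer = 56.
Result: 56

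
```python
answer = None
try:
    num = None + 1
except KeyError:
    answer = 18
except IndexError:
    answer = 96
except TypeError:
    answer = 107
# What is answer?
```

Step-by-step execution trace:
1. `num = None + 1` raises TypeError.
2. `except KeyError` does not match TypeError; skipped.
3. `except IndexError` does not match TypeError; skipped.
4. `except TypeError` matches → answer = 107.
Result: 107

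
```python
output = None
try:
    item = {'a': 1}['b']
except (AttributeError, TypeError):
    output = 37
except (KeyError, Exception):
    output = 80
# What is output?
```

Step-by-step execution trace:
1. `item = {'a': 1}['b']` raises KeyError.
2. `except (AttributeError, TypeError)` does not match KeyError; skipped.
3. `except (KeyError, Exception)` matches (KeyError is in the tuple) → output = 80.
Result: 80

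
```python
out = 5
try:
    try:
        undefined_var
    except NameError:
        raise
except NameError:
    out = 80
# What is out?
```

Step-by-step execution trace:
1. Inner try: `undefined_var` raises NameError.
2. Inner `except NameError` matches; bare `raise` re-raises the same NameError.
3. Outer `except NameError` matches → out = 80.
Result: 80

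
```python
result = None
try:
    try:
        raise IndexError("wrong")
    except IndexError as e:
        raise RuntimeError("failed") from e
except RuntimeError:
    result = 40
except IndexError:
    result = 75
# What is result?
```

Step-by-step execution trace:
1. Inner try raises IndexError; inner `except IndexError as e` catches it.
2. `raise RuntimeError(...) from e` raises RuntimeError (IndexError is attached as __cause__, but only RuntimeError is active).
3. Outer `except RuntimeError` matches → result = 40.
4. `except IndexError` is not reached.
Result: 40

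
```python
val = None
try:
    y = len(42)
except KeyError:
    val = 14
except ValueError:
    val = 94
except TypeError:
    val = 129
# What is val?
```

Step-by-step execution trace:
1. `y = len(42)` raises TypeError.
2. `except KeyError` does not match TypeError; skipped.
3. `except ValueError` does not match TypeError; skipped.
4. `except TypeError` matches → val = 129.
Result: 129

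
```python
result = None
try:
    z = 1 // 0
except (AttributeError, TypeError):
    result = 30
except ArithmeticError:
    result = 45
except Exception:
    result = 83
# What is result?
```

Step-by-step execution trace:
1. `z = 1 // 0` raises ZeroDivisionError.
2. `except (AttributeError, TypeError)` does not match ZeroDivisionError; skipped.
3. `except ArithmeticError` matches (ZeroDivisionError is a subclass of ArithmeticError) → result = 45.
4. `except Exception` is not reached.
Result: 45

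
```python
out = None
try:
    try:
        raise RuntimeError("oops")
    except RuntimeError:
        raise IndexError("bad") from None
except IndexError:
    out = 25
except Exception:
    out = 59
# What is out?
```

Step-by-step execution trace:
1. Inner try raises RuntimeError; inner `except RuntimeError` catches it.
2. `raise IndexError(...) from None` raises IndexError (from None suppresses __context__, but the active exception is still IndexError).
3. Outer `except IndexError` matches → out = 25.
4. `except Exception` is not reached.
Result: 25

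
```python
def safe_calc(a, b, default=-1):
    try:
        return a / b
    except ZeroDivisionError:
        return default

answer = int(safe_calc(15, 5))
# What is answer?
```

Step-by-step execution trace:
1. `safe_calc(15, 5)` enters try: `return 15 / 5` → returns 3.0. No exception raised.
2. `except ZeroDivisionError` is skipped.
3. `int(3.0)` → 3 → answer = 3.
Result: 3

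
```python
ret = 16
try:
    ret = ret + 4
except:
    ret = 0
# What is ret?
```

Step-by-step execution trace:
1. ret starts at 16.
2. try: `ret = ret + 4` → ret = 20. No exception raised.
3. `except` is skipped.
Result: 20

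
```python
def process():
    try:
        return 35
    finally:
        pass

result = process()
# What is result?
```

Step-by-step execution trace:
1. `process()` enters try: `return 35` sets pending return value 35.
2. Before returning, `finally: pass` runs (no effect).
3. process() returns 35 → result = 35.
Result: 35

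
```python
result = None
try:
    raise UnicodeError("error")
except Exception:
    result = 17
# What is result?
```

Step-by-step execution trace:
1. `raise UnicodeError(...)` raises UnicodeError.
2. `except Exception` matches (UnicodeError is a subclass of Exception) → result = 17.
Result: 17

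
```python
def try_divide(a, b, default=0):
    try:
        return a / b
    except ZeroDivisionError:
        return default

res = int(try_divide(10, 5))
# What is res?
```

Step-by-step execution trace:
1. `try_divide(10, 5)` enters try: `return 10 / 5` → returns 2.0. No exception raised.
2. `except ZeroDivisionError` is skipped.
3. `int(2.0)` → 2 → res = 2.
Result: 2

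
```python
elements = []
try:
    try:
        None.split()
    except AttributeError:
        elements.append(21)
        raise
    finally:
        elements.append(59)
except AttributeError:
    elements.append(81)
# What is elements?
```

Step-by-step execution trace:
1. Inner try: `None.split()` raises AttributeError.
2. Inner `except AttributeError` matches → `elements.append(21)` → elements = [21].
3. bare `raise` re-raises AttributeError.
4. Inner `finally` runs during unwinding: `elements.append(59)` → elements = [21, 59].
5. Outer `except AttributeError` matches → `elements.append(81)` → elements = [21, 59, 81].
Result: [21, 59, 81]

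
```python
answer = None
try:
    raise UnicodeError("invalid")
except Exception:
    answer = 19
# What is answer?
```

Step-by-step execution trace:
1. `raise UnicodeError(...)` raises UnicodeError.
2. `except Exception` matches (UnicodeError is a subclass of Exception) → answer = 19.
Result: 19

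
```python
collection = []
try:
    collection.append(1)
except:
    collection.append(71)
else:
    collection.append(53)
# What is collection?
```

Step-by-step execution trace:
1. try: `collection.append(1)` → collection = [1]. No exception raised.
2. `except` is skipped.
3. `else` runs (try completed without exception): `collection.append(53)` → collection = [1, 53].
Result: [1, 53]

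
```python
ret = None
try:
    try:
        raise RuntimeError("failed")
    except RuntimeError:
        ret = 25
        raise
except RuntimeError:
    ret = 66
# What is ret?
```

Step-by-step execution trace:
1. Inner try: `raise RuntimeError("failed")` raises RuntimeError.
2. Inner `except RuntimeError` matches → ret = 25.
3. bare `raise` re-raises the same RuntimeError.
4. Outer `except RuntimeError` matches → ret = 66.
Result: 66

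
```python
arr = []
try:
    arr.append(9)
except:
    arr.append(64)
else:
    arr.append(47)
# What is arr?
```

Step-by-step execution trace:
1. try: `arr.append(9)` → arr = [9]. No exception raised.
2. `except` is skipped.
3. `else` runs (try completed without exception): `arr.append(47)` → arr = [9, 47].
Result: [9, 47]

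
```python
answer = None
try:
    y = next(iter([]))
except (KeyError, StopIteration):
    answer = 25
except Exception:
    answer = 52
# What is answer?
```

Step-by-step execution trace:
1. `y = next(iter([]))` raises StopIteration.
2. `except (KeyError, StopIteration)` matches (StopIteration is in the tuple) → answer = 25.
3. `except Exception` is not reached.
Result: 25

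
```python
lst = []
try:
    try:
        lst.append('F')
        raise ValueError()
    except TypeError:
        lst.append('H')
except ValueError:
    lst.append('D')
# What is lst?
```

Step-by-step execution trace:
1. Inner try: `lst.append('F')` → lst = ['F'].
2. `raise ValueError()` raises ValueError.
3. Inner `except TypeError` does not match ValueError; exception propagates to outer try.
4. Outer `except ValueError` matches → `lst.append('D')` → lst = ['F', 'D'].
Result: ['F', 'D']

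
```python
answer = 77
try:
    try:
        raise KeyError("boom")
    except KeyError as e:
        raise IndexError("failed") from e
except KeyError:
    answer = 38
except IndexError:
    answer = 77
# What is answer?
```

Step-by-step execution trace:
1. Inner try raises KeyError; inner `except KeyError as e` catches it.
2. `raise IndexError(...) from e` raises IndexError (KeyError is attached as __cause__, but only IndexError is active).
3. Outer `except KeyError` does not match IndexError; skipped.
4. Outer `except IndexError` matches → answer = 77.
Result: 77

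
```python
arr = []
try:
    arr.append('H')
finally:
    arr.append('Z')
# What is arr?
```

Step-by-step execution trace:
1. try: `arr.append('H')` → arr = ['H'].
2. The try body completes without raising.
3. finally always runs: `arr.append('Z')` → arr = ['H', 'Z'].
Result: ['H', 'Z']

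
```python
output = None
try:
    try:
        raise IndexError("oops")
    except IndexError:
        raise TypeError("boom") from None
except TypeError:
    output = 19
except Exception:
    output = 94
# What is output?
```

Step-by-step execution trace:
1. Inner try raises IndexError; inner `except IndexError` catches it.
2. `raise TypeError(...) from None` raises TypeError (from None suppresses __context__, but the active exception is still TypeError).
3. Outer `except TypeError` matches → output = 19.
4. `except Exception` is not reached.
Result: 19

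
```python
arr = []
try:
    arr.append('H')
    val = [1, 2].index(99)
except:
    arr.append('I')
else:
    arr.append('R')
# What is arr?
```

Step-by-step execution trace:
1. try: `arr.append('H')` → arr = ['H'].
2. `val = [1, 2].index(99)` raises ValueError.
3. bare `except` matches → `arr.append('I')` → arr = ['H', 'I'].
4. `else` is skipped (an exception was raised).
Result: ['H', 'I']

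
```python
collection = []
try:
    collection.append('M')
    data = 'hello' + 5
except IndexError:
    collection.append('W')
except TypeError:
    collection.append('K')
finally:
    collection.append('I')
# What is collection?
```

Step-by-step execution trace:
1. try: `collection.append('M')` → collection = ['M'].
2. `data = 'hello' + 5` raises TypeError.
3. `except IndexError` does not match TypeError; skipped.
4. `except TypeError` matches → `collection.append('K')` → collection = ['M', 'K'].
5. finally always runs: `collection.append('I')` → collection = ['M', 'K', 'I'].
Result: ['M', 'K', 'I']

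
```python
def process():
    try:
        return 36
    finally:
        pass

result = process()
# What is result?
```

Step-by-step execution trace:
1. `process()` enters try: `return 36` sets pending return value 36.
2. Before returning, `finally: pass` runs (no effect).
3. process() returns 36 → result = 36.
Result: 36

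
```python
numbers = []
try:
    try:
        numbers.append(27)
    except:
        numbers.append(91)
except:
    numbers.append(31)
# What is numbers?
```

Step-by-step execution trace:
1. Inner try: `numbers.append(27)` → numbers = [27]. No exception raised.
2. Inner `except` is skipped.
3. Inner try completes normally; outer `except` is skipped.
Result: [27]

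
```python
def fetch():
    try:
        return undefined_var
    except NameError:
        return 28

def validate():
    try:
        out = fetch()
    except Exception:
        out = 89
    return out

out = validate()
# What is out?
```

Step-by-step execution trace:
1. `validate()` calls `fetch()`.
2. In fetch: `undefined_var` raises NameError; `except NameError` catches it → returns 28.
3. In validate: `out = fetch()` → out = 28. No exception reaches validate.
4. `except Exception` is skipped; validate returns 28.
5. out = 28.
Result: 28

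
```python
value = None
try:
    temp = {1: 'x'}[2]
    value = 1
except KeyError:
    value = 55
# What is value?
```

Step-by-step execution trace:
1. `temp = {1: 'x'}[2]` raises KeyError.
2. `value = 1` is not reached.
3. `except KeyError` matches → value = 55.
Result: 55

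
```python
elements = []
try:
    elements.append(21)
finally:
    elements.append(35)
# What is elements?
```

Step-by-step execution trace:
1. try: `elements.append(21)` → elements = [21].
2. The try body completes without raising.
3. finally always runs: `elements.append(35)` → elements = [21, 35].
Result: [21, 35]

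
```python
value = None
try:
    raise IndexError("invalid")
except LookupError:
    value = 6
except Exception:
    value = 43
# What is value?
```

Step-by-step execution trace:
1. `raise IndexError(...)` raises IndexError.
2. `except LookupError` matches (IndexError is a subclass of LookupError) → value = 6.
3. `except Exception` is not reached.
Result: 6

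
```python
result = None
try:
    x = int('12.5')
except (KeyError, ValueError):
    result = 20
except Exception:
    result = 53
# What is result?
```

Step-by-step execution trace:
1. `x = int('12.5')` raises ValueError.
2. `except (KeyError, ValueError)` matches (ValueError is in the tuple) → result = 20.
3. `except Exception` is not reached.
Result: 20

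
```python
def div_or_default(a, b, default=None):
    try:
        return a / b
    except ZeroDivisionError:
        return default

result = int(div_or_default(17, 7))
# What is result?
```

Step-by-step execution trace:
1. `div_or_default(17, 7)` enters try: `return 17 / 7` → returns 2.4285714285714284. No exception raised.
2. `except ZeroDivisionError` is skipped.
3. `int(2.4285714285714284)` → 2 → result = 2.
Result: 2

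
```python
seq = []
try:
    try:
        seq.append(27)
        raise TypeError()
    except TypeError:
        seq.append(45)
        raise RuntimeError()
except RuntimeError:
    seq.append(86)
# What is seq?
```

Step-by-step execution trace:
1. Inner try: `seq.append(27)` → seq = [27].
2. `raise TypeError()` raises TypeError.
3. Inner `except TypeError` matches → `seq.append(45)` → seq = [27, 45].
4. `raise RuntimeError()` raises RuntimeError; propagates to outer try.
5. Outer `except RuntimeError` matches → `seq.append(86)` → seq = [27, 45, 86].
Result: [27, 45, 86]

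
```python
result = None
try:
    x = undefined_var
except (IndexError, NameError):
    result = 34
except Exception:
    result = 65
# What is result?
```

Step-by-step execution trace:
1. `x = undefined_var` raises NameError.
2. `except (IndexError, NameError)` matches (NameError is in the tuple) → result = 34.
3. `except Exception` is not reached.
Result: 34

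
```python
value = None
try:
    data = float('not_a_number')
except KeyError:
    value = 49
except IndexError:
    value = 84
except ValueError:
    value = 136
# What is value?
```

Step-by-step execution trace:
1. `data = float('not_a_number')` raises ValueError.
2. `except KeyError` does not match ValueError; skipped.
3. `except IndexError` does not match ValueError; skipped.
4. `except ValueError` matches → value = 136.
Result: 136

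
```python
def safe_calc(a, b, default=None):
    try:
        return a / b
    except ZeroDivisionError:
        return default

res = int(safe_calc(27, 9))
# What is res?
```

Step-by-step execution trace:
1. `safe_calc(27, 9)` enters try: `return 27 / 9` → returns 3.0. No exception raised.
2. `except ZeroDivisionError` is skipped.
3. `int(3.0)` → 3 → res = 3.
Result: 3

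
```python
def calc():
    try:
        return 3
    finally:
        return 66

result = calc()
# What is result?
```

Step-by-step execution trace:
1. `calc()` enters try: `return 3` sets pending return value 3.
2. Before returning, `finally: return 66` runs and overrides the pending return.
3. calc() returns 66 → result = 66.
Result: 66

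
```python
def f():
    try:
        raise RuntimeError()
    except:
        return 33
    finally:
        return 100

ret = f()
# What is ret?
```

Step-by-step execution trace:
1. `f()` enters try: `raise RuntimeError()` raises RuntimeError.
2. bare `except` matches → `return 33` sets pending return value 33.
3. Before returning, `finally: return 100` runs and overrides the pending return.
4. f() returns 100 → ret = 100.
Result: 100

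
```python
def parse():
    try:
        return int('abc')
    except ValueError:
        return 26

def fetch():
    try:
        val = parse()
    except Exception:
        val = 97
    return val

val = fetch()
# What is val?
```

Step-by-step execution trace:
1. `fetch()` calls `parse()`.
2. In parse: `int('abc')` raises ValueError; `except ValueError` catches it → returns 26.
3. In fetch: `val = parse()` → val = 26. No exception reaches fetch.
4. `except Exception` is skipped; fetch returns 26.
5. val = 26.
Result: 26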